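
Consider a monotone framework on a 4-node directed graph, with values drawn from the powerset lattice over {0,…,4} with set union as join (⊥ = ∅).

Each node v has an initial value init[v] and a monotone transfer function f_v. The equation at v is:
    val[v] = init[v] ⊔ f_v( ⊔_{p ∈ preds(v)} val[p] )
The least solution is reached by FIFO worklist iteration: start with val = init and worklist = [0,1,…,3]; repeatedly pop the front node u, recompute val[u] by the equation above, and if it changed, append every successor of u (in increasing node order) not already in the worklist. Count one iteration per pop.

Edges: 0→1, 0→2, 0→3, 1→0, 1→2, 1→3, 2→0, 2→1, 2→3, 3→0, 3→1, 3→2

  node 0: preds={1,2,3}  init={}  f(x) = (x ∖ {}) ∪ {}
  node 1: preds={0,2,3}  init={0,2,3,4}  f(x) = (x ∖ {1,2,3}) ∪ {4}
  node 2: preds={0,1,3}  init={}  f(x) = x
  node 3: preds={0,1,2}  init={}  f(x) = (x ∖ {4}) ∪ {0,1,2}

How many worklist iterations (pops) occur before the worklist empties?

10

Iteration log — 10 steps:
  step 1. node 0  ⊔preds={0,2,3,4}  new={0,2,3,4}  old={}  +wl: 
  step 2. node 1  ⊔preds={0,2,3,4}  new={0,2,3,4}  stable
  step 3. node 2  ⊔preds={0,2,3,4}  new={0,2,3,4}  old={}  +wl: 0,1
  step 4. node 3  ⊔preds={0,2,3,4}  new={0,1,2,3}  old={}  +wl: 2
  step 5. node 0  ⊔preds={0,1,2,3,4}  new={0,1,2,3,4}  old={0,2,3,4}  +wl: 3
  step 6. node 1  ⊔preds={0,1,2,3,4}  new={0,2,3,4}  stable
  step 7. node 2  ⊔preds={0,1,2,3,4}  new={0,1,2,3,4}  old={0,2,3,4}  +wl: 0,1
  step 8. node 3  ⊔preds={0,1,2,3,4}  new={0,1,2,3}  stable
  step 9. node 0  ⊔preds={0,1,2,3,4}  new={0,1,2,3,4}  stable
  step 10. node 1  ⊔preds={0,1,2,3,4}  new={0,2,3,4}  stable

Least fixpoint reached:
  node 0: {0,1,2,3,4}
  node 1: {0,2,3,4}
  node 2: {0,1,2,3,4}
  node 3: {0,1,2,3}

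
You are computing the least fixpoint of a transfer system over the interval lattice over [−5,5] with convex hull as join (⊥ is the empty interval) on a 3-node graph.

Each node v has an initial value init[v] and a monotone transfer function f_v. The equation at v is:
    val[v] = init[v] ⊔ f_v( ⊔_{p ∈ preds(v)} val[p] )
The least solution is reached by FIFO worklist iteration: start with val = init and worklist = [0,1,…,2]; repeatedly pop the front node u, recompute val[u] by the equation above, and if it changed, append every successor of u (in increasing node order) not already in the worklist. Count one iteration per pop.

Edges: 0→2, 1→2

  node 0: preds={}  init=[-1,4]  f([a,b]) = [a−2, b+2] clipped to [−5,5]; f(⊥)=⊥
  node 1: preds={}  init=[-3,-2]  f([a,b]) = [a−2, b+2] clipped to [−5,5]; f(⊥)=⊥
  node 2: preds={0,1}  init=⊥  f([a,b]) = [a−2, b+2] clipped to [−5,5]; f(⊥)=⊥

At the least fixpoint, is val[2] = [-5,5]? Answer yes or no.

Worklist (3 pops):
  #1 pop 0: in=⊥ → [-1,4] (no change)
  #2 pop 1: in=⊥ → [-3,-2] (no change)
  #3 pop 2: in=[-3,4] → [-5,5] (was ⊥); enqueue []

Fixpoint:
  val[0] = [-1,4]
  val[1] = [-3,-2]
  val[2] = [-5,5]

yes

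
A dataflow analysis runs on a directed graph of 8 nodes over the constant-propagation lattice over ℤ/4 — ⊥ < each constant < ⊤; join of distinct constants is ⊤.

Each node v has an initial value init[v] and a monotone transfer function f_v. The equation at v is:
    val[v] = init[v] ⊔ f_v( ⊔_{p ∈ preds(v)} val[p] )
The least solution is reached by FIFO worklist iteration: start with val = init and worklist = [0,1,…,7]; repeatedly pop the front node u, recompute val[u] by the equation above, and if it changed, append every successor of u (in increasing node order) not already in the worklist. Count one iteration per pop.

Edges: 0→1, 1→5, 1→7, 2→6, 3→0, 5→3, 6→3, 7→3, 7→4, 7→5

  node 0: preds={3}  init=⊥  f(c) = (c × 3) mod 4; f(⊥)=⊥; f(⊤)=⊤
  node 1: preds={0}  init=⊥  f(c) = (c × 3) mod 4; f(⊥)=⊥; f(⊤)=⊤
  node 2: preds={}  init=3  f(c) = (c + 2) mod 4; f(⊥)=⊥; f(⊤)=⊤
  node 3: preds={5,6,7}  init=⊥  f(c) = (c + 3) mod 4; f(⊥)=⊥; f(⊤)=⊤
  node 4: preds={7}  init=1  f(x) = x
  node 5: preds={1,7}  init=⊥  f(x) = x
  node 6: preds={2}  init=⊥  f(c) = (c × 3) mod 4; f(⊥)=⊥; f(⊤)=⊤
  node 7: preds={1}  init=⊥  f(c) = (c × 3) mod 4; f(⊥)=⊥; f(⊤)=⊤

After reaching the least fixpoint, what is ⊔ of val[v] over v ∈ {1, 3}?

Iteration log — 23 steps:
  step 1. node 0  ⊔preds=⊥  new=⊥  stable
  step 2. node 1  ⊔preds=⊥  new=⊥  stable
  step 3. node 2  ⊔preds=⊥  new=3  stable
  step 4. node 3  ⊔preds=⊥  new=⊥  stable
  step 5. node 4  ⊔preds=⊥  new=1  stable
  step 6. node 5  ⊔preds=⊥  new=⊥  stable
  step 7. node 6  ⊔preds=3  new=1  old=⊥  +wl: 3
  step 8. node 7  ⊔preds=⊥  new=⊥  stable
  step 9. node 3  ⊔preds=1  new=0  old=⊥  +wl: 0
  step 10. node 0  ⊔preds=0  new=0  old=⊥  +wl: 1
  step 11. node 1  ⊔preds=0  new=0  old=⊥  +wl: 5,7
  step 12. node 5  ⊔preds=0  new=0  old=⊥  +wl: 3
  step 13. node 7  ⊔preds=0  new=0  old=⊥  +wl: 4,5
  step 14. node 3  ⊔preds=⊤  new=⊤  old=0  +wl: 0
  step 15. node 4  ⊔preds=0  new=⊤  old=1  +wl: 
  step 16. node 5  ⊔preds=0  new=0  stable
  step 17. node 0  ⊔preds=⊤  new=⊤  old=0  +wl: 1
  step 18. node 1  ⊔preds=⊤  new=⊤  old=0  +wl: 5,7
  step 19. node 5  ⊔preds=⊤  new=⊤  old=0  +wl: 3
  step 20. node 7  ⊔preds=⊤  new=⊤  old=0  +wl: 4,5
  step 21. node 3  ⊔preds=⊤  new=⊤  stable
  step 22. node 4  ⊔preds=⊤  new=⊤  stable
  step 23. node 5  ⊔preds=⊤  new=⊤  stable

Least fixpoint reached:
  node 0: ⊤
  node 1: ⊤
  node 2: 3
  node 3: ⊤
  node 4: ⊤
  node 5: ⊤
  node 6: 1
  node 7: ⊤

⊤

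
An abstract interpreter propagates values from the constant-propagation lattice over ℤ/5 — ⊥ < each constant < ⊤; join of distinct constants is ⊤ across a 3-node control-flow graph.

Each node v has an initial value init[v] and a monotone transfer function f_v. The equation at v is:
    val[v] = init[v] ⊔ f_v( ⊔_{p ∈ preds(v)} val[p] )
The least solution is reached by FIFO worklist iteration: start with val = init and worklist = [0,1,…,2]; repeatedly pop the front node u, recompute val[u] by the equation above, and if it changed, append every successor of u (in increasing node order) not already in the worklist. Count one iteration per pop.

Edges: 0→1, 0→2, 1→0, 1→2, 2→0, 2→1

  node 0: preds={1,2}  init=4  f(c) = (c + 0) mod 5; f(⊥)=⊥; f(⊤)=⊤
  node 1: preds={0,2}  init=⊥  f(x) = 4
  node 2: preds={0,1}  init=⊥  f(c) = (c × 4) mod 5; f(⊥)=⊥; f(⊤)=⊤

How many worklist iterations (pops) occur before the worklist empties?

8

Worklist (8 pops):
  #1 pop 0: in=⊥ → 4 (no change)
  #2 pop 1: in=4 → 4 (was ⊥); enqueue [0]
  #3 pop 2: in=4 → 1 (was ⊥); enqueue [1]
  #4 pop 0: in=⊤ → ⊤ (was 4); enqueue [2]
  #5 pop 1: in=⊤ → 4 (no change)
  #6 pop 2: in=⊤ → ⊤ (was 1); enqueue [0,1]
  #7 pop 0: in=⊤ → ⊤ (no change)
  #8 pop 1: in=⊤ → 4 (no change)

Fixpoint:
  val[0] = ⊤
  val[1] = 4
  val[2] = ⊤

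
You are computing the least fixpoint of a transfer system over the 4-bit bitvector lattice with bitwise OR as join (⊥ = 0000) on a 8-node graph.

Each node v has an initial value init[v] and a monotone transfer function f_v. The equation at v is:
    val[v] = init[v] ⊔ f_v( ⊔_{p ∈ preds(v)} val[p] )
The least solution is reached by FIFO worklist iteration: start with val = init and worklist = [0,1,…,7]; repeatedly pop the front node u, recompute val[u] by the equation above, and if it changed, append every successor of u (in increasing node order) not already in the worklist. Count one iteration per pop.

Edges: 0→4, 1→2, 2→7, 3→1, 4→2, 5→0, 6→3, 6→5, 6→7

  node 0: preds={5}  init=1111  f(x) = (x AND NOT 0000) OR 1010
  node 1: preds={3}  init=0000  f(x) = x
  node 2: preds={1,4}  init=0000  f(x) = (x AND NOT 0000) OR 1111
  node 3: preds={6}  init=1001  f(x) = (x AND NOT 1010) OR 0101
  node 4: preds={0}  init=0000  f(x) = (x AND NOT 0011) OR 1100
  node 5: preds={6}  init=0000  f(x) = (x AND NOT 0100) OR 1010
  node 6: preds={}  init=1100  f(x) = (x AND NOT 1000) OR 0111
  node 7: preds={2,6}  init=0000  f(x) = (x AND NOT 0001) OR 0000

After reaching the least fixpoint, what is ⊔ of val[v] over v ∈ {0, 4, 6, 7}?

1111

Trace (14 dequeues):
  [1] u=0 | in 0000 | out 1111 | ==
  [2] u=1 | in 1001 | out 1001 | prev 0000 | push {}
  [3] u=2 | in 1001 | out 1111 | prev 0000 | push {}
  [4] u=3 | in 1100 | out 1101 | prev 1001 | push {1}
  [5] u=4 | in 1111 | out 1100 | prev 0000 | push {2}
  [6] u=5 | in 1100 | out 1010 | prev 0000 | push {0}
  [7] u=6 | in 0000 | out 1111 | prev 1100 | push {3,5}
  [8] u=7 | in 1111 | out 1110 | prev 0000 | push {}
  [9] u=1 | in 1101 | out 1101 | prev 1001 | push {}
  [10] u=2 | in 1101 | out 1111 | ==
  [11] u=0 | in 1010 | out 1111 | ==
  [12] u=3 | in 1111 | out 1101 | ==
  [13] u=5 | in 1111 | out 1011 | prev 1010 | push {0}
  [14] u=0 | in 1011 | out 1111 | ==

Converged values:
  [0] 1111
  [1] 1101
  [2] 1111
  [3] 1101
  [4] 1100
  [5] 1011
  [6] 1111
  [7] 1110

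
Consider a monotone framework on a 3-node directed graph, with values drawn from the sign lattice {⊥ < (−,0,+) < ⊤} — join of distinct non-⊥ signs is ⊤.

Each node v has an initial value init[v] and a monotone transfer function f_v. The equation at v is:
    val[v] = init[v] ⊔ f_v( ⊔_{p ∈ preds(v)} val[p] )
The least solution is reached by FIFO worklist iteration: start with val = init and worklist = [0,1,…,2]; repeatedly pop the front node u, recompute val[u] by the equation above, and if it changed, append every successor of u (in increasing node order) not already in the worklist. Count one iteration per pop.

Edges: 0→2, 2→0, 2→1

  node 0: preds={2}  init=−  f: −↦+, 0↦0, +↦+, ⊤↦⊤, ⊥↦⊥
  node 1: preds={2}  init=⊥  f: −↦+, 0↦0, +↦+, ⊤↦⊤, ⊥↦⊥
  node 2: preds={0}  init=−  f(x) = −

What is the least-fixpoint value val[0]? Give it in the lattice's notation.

⊤

Iteration log — 3 steps:
  step 1. node 0  ⊔preds=−  new=⊤  old=−  +wl: 
  step 2. node 1  ⊔preds=−  new=+  old=⊥  +wl: 
  step 3. node 2  ⊔preds=⊤  new=−  stable

Least fixpoint reached:
  node 0: ⊤
  node 1: +
  node 2: −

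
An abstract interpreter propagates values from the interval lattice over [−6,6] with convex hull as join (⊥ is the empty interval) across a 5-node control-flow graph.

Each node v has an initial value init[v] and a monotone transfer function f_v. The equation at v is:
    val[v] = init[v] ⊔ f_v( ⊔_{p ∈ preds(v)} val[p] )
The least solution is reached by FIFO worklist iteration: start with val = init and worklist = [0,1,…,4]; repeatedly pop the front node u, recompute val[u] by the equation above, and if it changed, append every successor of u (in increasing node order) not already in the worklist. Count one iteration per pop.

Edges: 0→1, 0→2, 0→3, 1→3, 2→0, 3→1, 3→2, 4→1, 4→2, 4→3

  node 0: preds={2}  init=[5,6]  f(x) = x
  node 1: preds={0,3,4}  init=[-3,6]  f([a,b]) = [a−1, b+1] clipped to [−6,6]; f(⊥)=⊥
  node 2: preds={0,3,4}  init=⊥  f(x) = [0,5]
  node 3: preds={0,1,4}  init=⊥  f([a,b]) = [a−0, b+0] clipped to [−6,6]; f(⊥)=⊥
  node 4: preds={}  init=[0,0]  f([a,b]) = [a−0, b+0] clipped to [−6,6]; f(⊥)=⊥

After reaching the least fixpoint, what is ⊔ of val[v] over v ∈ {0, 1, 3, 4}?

Iteration log — 17 steps:
  step 1. node 0  ⊔preds=⊥  new=[5,6]  stable
  step 2. node 1  ⊔preds=[0,6]  new=[-3,6]  stable
  step 3. node 2  ⊔preds=[0,6]  new=[0,5]  old=⊥  +wl: 0
  step 4. node 3  ⊔preds=[-3,6]  new=[-3,6]  old=⊥  +wl: 1,2
  step 5. node 4  ⊔preds=⊥  new=[0,0]  stable
  step 6. node 0  ⊔preds=[0,5]  new=[0,6]  old=[5,6]  +wl: 3
  step 7. node 1  ⊔preds=[-3,6]  new=[-4,6]  old=[-3,6]  +wl: 
  step 8. node 2  ⊔preds=[-3,6]  new=[0,5]  stable
  step 9. node 3  ⊔preds=[-4,6]  new=[-4,6]  old=[-3,6]  +wl: 1,2
  step 10. node 1  ⊔preds=[-4,6]  new=[-5,6]  old=[-4,6]  +wl: 3
  step 11. node 2  ⊔preds=[-4,6]  new=[0,5]  stable
  step 12. node 3  ⊔preds=[-5,6]  new=[-5,6]  old=[-4,6]  +wl: 1,2
  step 13. node 1  ⊔preds=[-5,6]  new=[-6,6]  old=[-5,6]  +wl: 3
  step 14. node 2  ⊔preds=[-5,6]  new=[0,5]  stable
  step 15. node 3  ⊔preds=[-6,6]  new=[-6,6]  old=[-5,6]  +wl: 1,2
  step 16. node 1  ⊔preds=[-6,6]  new=[-6,6]  stable
  step 17. node 2  ⊔preds=[-6,6]  new=[0,5]  stable

Least fixpoint reached:
  node 0: [0,6]
  node 1: [-6,6]
  node 2: [0,5]
  node 3: [-6,6]
  node 4: [0,0]

[-6,6]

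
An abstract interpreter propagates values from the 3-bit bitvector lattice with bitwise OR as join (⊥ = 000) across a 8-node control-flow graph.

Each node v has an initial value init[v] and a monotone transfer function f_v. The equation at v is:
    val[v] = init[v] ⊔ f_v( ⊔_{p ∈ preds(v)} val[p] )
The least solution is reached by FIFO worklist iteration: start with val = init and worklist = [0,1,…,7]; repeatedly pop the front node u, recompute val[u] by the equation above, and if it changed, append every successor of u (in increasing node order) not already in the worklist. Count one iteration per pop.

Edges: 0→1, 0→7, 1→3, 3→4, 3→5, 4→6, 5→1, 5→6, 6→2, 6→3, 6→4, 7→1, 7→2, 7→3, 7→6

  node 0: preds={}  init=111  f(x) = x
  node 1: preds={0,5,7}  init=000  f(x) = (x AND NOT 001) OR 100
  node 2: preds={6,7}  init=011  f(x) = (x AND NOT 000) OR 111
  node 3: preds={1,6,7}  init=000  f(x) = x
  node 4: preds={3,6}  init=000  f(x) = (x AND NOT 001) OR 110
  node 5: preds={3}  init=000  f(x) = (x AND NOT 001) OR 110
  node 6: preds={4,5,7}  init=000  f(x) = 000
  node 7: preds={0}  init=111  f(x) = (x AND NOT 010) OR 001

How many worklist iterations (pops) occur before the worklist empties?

Iteration log — 9 steps:
  step 1. node 0  ⊔preds=000  new=111  stable
  step 2. node 1  ⊔preds=111  new=110  old=000  +wl: 
  step 3. node 2  ⊔preds=111  new=111  old=011  +wl: 
  step 4. node 3  ⊔preds=111  new=111  old=000  +wl: 
  step 5. node 4  ⊔preds=111  new=110  old=000  +wl: 
  step 6. node 5  ⊔preds=111  new=110  old=000  +wl: 1
  step 7. node 6  ⊔preds=111  new=000  stable
  step 8. node 7  ⊔preds=111  new=111  stable
  step 9. node 1  ⊔preds=111  new=110  stable

Least fixpoint reached:
  node 0: 111
  node 1: 110
  node 2: 111
  node 3: 111
  node 4: 110
  node 5: 110
  node 6: 000
  node 7: 111

9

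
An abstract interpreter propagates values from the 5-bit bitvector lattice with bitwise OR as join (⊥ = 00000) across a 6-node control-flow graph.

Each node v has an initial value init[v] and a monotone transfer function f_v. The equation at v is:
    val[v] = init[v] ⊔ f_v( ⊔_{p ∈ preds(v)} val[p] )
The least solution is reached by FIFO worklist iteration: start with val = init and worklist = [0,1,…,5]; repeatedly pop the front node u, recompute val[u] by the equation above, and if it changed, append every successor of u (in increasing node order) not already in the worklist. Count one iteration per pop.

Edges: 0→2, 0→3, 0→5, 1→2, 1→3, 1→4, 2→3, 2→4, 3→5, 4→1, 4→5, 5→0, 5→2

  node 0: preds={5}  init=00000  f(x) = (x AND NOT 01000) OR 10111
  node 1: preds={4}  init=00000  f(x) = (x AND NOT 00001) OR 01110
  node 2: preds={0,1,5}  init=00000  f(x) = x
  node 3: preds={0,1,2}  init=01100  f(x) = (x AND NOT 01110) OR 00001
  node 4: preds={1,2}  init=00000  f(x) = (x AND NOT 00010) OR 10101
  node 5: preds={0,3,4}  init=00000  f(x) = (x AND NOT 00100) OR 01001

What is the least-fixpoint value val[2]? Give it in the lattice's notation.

Worklist (11 pops):
  #1 pop 0: in=00000 → 10111 (was 00000); enqueue []
  #2 pop 1: in=00000 → 01110 (was 00000); enqueue []
  #3 pop 2: in=11111 → 11111 (was 00000); enqueue []
  #4 pop 3: in=11111 → 11101 (was 01100); enqueue []
  #5 pop 4: in=11111 → 11101 (was 00000); enqueue [1]
  #6 pop 5: in=11111 → 11011 (was 00000); enqueue [0,2]
  #7 pop 1: in=11101 → 11110 (was 01110); enqueue [3,4]
  #8 pop 0: in=11011 → 10111 (no change)
  #9 pop 2: in=11111 → 11111 (no change)
  #10 pop 3: in=11111 → 11101 (no change)
  #11 pop 4: in=11111 → 11101 (no change)

Fixpoint:
  val[0] = 10111
  val[1] = 11110
  val[2] = 11111
  val[3] = 11101
  val[4] = 11101
  val[5] = 11011

11111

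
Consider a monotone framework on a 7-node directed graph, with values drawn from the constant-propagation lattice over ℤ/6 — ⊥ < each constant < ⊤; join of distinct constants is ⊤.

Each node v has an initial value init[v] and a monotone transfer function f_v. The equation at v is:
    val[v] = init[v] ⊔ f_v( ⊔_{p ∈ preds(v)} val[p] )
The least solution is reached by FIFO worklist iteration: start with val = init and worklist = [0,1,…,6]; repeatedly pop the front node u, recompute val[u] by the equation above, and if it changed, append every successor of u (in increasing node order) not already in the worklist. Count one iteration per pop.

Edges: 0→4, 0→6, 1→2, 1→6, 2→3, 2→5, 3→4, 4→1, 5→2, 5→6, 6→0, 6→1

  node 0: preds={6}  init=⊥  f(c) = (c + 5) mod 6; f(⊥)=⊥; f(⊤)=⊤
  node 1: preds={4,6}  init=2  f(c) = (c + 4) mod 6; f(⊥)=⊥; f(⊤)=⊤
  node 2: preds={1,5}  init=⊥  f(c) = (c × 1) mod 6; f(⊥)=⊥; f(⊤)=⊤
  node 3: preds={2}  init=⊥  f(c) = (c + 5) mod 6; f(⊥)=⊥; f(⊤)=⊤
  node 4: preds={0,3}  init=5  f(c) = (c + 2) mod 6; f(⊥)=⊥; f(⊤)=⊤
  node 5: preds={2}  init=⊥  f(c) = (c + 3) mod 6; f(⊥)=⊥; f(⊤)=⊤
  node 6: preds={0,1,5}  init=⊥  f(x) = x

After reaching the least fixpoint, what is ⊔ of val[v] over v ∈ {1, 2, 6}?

Iteration log — 12 steps:
  step 1. node 0  ⊔preds=⊥  new=⊥  stable
  step 2. node 1  ⊔preds=5  new=⊤  old=2  +wl: 
  step 3. node 2  ⊔preds=⊤  new=⊤  old=⊥  +wl: 
  step 4. node 3  ⊔preds=⊤  new=⊤  old=⊥  +wl: 
  step 5. node 4  ⊔preds=⊤  new=⊤  old=5  +wl: 1
  step 6. node 5  ⊔preds=⊤  new=⊤  old=⊥  +wl: 2
  step 7. node 6  ⊔preds=⊤  new=⊤  old=⊥  +wl: 0
  step 8. node 1  ⊔preds=⊤  new=⊤  stable
  step 9. node 2  ⊔preds=⊤  new=⊤  stable
  step 10. node 0  ⊔preds=⊤  new=⊤  old=⊥  +wl: 4,6
  step 11. node 4  ⊔preds=⊤  new=⊤  stable
  step 12. node 6  ⊔preds=⊤  new=⊤  stable

Least fixpoint reached:
  node 0: ⊤
  node 1: ⊤
  node 2: ⊤
  node 3: ⊤
  node 4: ⊤
  node 5: ⊤
  node 6: ⊤

⊤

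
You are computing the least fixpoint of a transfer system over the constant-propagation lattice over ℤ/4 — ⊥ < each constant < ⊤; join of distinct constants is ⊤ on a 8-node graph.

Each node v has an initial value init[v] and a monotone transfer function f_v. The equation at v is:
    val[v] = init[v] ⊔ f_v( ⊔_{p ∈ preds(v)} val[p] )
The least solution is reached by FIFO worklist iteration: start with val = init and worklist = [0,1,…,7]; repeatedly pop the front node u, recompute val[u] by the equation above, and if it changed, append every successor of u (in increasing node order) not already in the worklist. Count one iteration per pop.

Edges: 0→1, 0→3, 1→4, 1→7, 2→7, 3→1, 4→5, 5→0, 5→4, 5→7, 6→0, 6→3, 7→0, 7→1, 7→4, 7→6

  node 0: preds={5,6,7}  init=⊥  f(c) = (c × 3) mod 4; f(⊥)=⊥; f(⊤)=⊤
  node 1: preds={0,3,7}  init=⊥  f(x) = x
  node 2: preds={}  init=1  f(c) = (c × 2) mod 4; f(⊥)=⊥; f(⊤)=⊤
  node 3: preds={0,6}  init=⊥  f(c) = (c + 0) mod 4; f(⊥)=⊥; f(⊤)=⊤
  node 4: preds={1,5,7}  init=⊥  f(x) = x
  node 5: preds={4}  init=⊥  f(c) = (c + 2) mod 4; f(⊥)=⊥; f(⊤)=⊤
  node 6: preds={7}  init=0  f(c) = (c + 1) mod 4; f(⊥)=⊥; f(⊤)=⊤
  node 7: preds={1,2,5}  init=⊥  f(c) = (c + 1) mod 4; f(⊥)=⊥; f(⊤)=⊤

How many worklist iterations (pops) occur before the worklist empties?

Iteration log — 20 steps:
  step 1. node 0  ⊔preds=0  new=0  old=⊥  +wl: 
  step 2. node 1  ⊔preds=0  new=0  old=⊥  +wl: 
  step 3. node 2  ⊔preds=⊥  new=1  stable
  step 4. node 3  ⊔preds=0  new=0  old=⊥  +wl: 1
  step 5. node 4  ⊔preds=0  new=0  old=⊥  +wl: 
  step 6. node 5  ⊔preds=0  new=2  old=⊥  +wl: 0,4
  step 7. node 6  ⊔preds=⊥  new=0  stable
  step 8. node 7  ⊔preds=⊤  new=⊤  old=⊥  +wl: 6
  step 9. node 1  ⊔preds=⊤  new=⊤  old=0  +wl: 7
  step 10. node 0  ⊔preds=⊤  new=⊤  old=0  +wl: 1,3
  step 11. node 4  ⊔preds=⊤  new=⊤  old=0  +wl: 5
  step 12. node 6  ⊔preds=⊤  new=⊤  old=0  +wl: 0
  step 13. node 7  ⊔preds=⊤  new=⊤  stable
  step 14. node 1  ⊔preds=⊤  new=⊤  stable
  step 15. node 3  ⊔preds=⊤  new=⊤  old=0  +wl: 1
  step 16. node 5  ⊔preds=⊤  new=⊤  old=2  +wl: 4,7
  step 17. node 0  ⊔preds=⊤  new=⊤  stable
  step 18. node 1  ⊔preds=⊤  new=⊤  stable
  step 19. node 4  ⊔preds=⊤  new=⊤  stable
  step 20. node 7  ⊔preds=⊤  new=⊤  stable

Least fixpoint reached:
  node 0: ⊤
  node 1: ⊤
  node 2: 1
  node 3: ⊤
  node 4: ⊤
  node 5: ⊤
  node 6: ⊤
  node 7: ⊤

20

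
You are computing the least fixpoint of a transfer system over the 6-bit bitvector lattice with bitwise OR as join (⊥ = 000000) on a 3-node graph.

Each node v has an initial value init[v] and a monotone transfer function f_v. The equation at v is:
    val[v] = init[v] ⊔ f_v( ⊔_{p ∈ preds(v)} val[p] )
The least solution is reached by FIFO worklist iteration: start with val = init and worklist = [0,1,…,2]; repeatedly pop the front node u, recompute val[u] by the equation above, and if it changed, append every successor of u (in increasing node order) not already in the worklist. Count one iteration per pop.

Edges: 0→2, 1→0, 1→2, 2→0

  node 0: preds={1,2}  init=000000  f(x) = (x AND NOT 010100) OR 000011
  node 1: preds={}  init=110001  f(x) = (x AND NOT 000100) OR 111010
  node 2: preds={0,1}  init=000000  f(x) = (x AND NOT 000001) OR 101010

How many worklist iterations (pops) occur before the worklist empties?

Trace (5 dequeues):
  [1] u=0 | in 110001 | out 100011 | prev 000000 | push {}
  [2] u=1 | in 000000 | out 111011 | prev 110001 | push {0}
  [3] u=2 | in 111011 | out 111010 | prev 000000 | push {}
  [4] u=0 | in 111011 | out 101011 | prev 100011 | push {2}
  [5] u=2 | in 111011 | out 111010 | ==

Converged values:
  [0] 101011
  [1] 111011
  [2] 111010

5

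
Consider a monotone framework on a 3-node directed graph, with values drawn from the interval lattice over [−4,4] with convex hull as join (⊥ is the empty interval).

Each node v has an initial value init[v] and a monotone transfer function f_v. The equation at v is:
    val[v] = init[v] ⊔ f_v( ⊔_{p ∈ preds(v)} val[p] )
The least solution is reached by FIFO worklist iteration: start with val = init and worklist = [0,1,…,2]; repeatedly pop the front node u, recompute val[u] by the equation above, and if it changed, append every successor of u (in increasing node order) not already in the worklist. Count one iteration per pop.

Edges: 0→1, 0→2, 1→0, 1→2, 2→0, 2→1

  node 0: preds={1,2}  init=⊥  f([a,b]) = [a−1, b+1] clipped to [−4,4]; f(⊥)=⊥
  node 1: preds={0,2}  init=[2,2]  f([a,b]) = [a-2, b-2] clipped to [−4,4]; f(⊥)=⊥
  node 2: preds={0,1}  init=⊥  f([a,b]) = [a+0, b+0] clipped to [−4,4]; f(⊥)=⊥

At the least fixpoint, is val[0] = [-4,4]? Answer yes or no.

Worklist (9 pops):
  #1 pop 0: in=[2,2] → [1,3] (was ⊥); enqueue []
  #2 pop 1: in=[1,3] → [-1,2] (was [2,2]); enqueue [0]
  #3 pop 2: in=[-1,3] → [-1,3] (was ⊥); enqueue [1]
  #4 pop 0: in=[-1,3] → [-2,4] (was [1,3]); enqueue [2]
  #5 pop 1: in=[-2,4] → [-4,2] (was [-1,2]); enqueue [0]
  #6 pop 2: in=[-4,4] → [-4,4] (was [-1,3]); enqueue [1]
  #7 pop 0: in=[-4,4] → [-4,4] (was [-2,4]); enqueue [2]
  #8 pop 1: in=[-4,4] → [-4,2] (no change)
  #9 pop 2: in=[-4,4] → [-4,4] (no change)

Fixpoint:
  val[0] = [-4,4]
  val[1] = [-4,2]
  val[2] = [-4,4]

yes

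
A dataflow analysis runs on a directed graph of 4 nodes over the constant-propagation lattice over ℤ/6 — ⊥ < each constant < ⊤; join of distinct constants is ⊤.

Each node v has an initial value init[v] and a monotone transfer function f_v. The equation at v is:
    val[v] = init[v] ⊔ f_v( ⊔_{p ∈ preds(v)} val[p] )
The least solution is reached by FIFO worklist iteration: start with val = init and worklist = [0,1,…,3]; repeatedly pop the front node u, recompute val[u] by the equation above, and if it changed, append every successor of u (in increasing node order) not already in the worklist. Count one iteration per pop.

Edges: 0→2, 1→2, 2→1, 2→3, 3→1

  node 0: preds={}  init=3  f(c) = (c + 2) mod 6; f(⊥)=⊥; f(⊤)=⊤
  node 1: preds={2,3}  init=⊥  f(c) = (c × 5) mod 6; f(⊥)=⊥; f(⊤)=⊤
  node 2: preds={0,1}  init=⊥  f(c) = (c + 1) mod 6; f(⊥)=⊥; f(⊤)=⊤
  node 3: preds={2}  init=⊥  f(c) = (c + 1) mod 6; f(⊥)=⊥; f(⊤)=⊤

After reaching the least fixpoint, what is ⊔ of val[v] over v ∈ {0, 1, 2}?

Worklist (9 pops):
  #1 pop 0: in=⊥ → 3 (no change)
  #2 pop 1: in=⊥ → ⊥ (no change)
  #3 pop 2: in=3 → 4 (was ⊥); enqueue [1]
  #4 pop 3: in=4 → 5 (was ⊥); enqueue []
  #5 pop 1: in=⊤ → ⊤ (was ⊥); enqueue [2]
  #6 pop 2: in=⊤ → ⊤ (was 4); enqueue [1,3]
  #7 pop 1: in=⊤ → ⊤ (no change)
  #8 pop 3: in=⊤ → ⊤ (was 5); enqueue [1]
  #9 pop 1: in=⊤ → ⊤ (no change)

Fixpoint:
  val[0] = 3
  val[1] = ⊤
  val[2] = ⊤
  val[3] = ⊤

⊤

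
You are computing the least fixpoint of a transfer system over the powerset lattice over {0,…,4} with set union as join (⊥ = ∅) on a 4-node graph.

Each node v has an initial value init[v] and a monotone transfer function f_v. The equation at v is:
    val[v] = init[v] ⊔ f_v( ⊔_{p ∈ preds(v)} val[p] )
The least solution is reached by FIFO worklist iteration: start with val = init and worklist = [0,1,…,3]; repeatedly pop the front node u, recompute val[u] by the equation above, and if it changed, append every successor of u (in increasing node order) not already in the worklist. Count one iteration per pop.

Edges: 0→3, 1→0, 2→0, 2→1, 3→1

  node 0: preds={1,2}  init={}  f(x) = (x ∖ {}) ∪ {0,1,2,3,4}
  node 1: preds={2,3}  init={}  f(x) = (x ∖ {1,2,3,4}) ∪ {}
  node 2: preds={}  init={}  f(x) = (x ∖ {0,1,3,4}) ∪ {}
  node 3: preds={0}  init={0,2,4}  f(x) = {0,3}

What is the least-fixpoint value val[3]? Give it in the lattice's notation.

{0,2,3,4}

Worklist (6 pops):
  #1 pop 0: in={} → {0,1,2,3,4} (was {}); enqueue []
  #2 pop 1: in={0,2,4} → {0} (was {}); enqueue [0]
  #3 pop 2: in={} → {} (no change)
  #4 pop 3: in={0,1,2,3,4} → {0,2,3,4} (was {0,2,4}); enqueue [1]
  #5 pop 0: in={0} → {0,1,2,3,4} (no change)
  #6 pop 1: in={0,2,3,4} → {0} (no change)

Fixpoint:
  val[0] = {0,1,2,3,4}
  val[1] = {0}
  val[2] = {}
  val[3] = {0,2,3,4}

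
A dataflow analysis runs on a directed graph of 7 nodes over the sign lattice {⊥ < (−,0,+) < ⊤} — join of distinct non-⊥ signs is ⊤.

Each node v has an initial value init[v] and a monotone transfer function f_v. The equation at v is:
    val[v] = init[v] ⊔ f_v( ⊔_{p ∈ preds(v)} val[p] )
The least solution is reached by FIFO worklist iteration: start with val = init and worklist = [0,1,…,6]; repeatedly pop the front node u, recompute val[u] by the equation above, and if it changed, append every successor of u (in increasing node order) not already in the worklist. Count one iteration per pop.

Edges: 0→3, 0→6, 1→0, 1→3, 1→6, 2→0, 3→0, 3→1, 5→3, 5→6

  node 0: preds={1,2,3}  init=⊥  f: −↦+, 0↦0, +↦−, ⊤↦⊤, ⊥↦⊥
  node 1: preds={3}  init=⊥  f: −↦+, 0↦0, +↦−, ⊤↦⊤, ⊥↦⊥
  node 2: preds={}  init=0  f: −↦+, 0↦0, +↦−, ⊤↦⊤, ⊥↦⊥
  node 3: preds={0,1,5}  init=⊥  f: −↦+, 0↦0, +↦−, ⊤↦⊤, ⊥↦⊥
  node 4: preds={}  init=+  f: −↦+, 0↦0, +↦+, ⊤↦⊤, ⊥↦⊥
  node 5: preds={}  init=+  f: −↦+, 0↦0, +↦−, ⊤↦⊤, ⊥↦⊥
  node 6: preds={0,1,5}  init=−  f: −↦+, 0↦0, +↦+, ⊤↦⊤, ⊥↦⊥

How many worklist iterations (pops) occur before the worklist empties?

12

Worklist (12 pops):
  #1 pop 0: in=0 → 0 (was ⊥); enqueue []
  #2 pop 1: in=⊥ → ⊥ (no change)
  #3 pop 2: in=⊥ → 0 (no change)
  #4 pop 3: in=⊤ → ⊤ (was ⊥); enqueue [0,1]
  #5 pop 4: in=⊥ → + (no change)
  #6 pop 5: in=⊥ → + (no change)
  #7 pop 6: in=⊤ → ⊤ (was −); enqueue []
  #8 pop 0: in=⊤ → ⊤ (was 0); enqueue [3,6]
  #9 pop 1: in=⊤ → ⊤ (was ⊥); enqueue [0]
  #10 pop 3: in=⊤ → ⊤ (no change)
  #11 pop 6: in=⊤ → ⊤ (no change)
  #12 pop 0: in=⊤ → ⊤ (no change)

Fixpoint:
  val[0] = ⊤
  val[1] = ⊤
  val[2] = 0
  val[3] = ⊤
  val[4] = +
  val[5] = +
  val[6] = ⊤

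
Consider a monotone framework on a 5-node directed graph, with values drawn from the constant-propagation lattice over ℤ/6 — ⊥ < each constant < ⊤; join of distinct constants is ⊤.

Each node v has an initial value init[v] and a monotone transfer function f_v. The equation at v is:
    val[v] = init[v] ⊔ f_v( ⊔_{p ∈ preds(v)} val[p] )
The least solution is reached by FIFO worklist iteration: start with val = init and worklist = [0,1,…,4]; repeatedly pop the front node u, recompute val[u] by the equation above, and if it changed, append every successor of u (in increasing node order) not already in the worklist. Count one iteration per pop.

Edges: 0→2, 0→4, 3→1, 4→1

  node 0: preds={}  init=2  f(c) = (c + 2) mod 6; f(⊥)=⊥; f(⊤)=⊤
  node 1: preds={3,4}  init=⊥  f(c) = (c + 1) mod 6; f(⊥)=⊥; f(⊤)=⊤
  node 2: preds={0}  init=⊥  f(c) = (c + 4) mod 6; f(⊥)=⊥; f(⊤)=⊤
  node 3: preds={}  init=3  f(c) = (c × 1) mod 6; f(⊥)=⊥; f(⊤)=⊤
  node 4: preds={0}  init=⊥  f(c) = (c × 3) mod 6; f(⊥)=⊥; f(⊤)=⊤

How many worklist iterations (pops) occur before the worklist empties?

Worklist (6 pops):
  #1 pop 0: in=⊥ → 2 (no change)
  #2 pop 1: in=3 → 4 (was ⊥); enqueue []
  #3 pop 2: in=2 → 0 (was ⊥); enqueue []
  #4 pop 3: in=⊥ → 3 (no change)
  #5 pop 4: in=2 → 0 (was ⊥); enqueue [1]
  #6 pop 1: in=⊤ → ⊤ (was 4); enqueue []

Fixpoint:
  val[0] = 2
  val[1] = ⊤
  val[2] = 0
  val[3] = 3
  val[4] = 0

6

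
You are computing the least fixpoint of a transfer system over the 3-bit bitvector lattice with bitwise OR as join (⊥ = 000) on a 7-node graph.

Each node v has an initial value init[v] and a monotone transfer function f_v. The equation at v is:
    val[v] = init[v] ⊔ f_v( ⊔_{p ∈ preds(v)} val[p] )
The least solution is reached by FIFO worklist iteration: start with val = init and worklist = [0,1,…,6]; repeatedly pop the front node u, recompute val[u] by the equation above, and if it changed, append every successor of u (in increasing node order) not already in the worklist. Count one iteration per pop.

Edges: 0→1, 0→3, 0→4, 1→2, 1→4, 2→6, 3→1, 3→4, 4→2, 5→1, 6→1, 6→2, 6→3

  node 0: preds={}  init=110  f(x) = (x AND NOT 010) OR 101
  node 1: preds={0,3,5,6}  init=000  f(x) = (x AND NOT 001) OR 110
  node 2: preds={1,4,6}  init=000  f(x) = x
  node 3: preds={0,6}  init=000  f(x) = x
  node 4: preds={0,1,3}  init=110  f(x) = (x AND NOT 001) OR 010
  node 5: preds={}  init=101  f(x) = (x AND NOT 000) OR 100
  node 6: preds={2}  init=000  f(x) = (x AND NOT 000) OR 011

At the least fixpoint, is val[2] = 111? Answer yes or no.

Iteration log — 11 steps:
  step 1. node 0  ⊔preds=000  new=111  old=110  +wl: 
  step 2. node 1  ⊔preds=111  new=110  old=000  +wl: 
  step 3. node 2  ⊔preds=110  new=110  old=000  +wl: 
  step 4. node 3  ⊔preds=111  new=111  old=000  +wl: 1
  step 5. node 4  ⊔preds=111  new=110  stable
  step 6. node 5  ⊔preds=000  new=101  stable
  step 7. node 6  ⊔preds=110  new=111  old=000  +wl: 2,3
  step 8. node 1  ⊔preds=111  new=110  stable
  step 9. node 2  ⊔preds=111  new=111  old=110  +wl: 6
  step 10. node 3  ⊔preds=111  new=111  stable
  step 11. node 6  ⊔preds=111  new=111  stable

Least fixpoint reached:
  node 0: 111
  node 1: 110
  node 2: 111
  node 3: 111
  node 4: 110
  node 5: 101
  node 6: 111

yes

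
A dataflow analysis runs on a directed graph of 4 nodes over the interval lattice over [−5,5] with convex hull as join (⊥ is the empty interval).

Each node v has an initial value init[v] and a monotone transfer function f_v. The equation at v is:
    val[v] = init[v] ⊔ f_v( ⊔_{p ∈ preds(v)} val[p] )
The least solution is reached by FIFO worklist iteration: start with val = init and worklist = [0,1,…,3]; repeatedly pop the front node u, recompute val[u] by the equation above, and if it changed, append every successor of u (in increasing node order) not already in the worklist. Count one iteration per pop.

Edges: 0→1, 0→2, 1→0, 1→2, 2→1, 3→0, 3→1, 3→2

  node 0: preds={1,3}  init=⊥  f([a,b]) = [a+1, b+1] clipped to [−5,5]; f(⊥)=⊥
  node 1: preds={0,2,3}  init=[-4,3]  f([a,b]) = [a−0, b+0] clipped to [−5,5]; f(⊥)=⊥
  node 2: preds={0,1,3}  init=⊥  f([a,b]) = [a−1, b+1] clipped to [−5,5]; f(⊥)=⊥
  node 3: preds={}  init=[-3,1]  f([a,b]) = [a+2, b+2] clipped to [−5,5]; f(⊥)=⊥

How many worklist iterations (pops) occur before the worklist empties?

10

Trace (10 dequeues):
  [1] u=0 | in [-4,3] | out [-3,4] | prev ⊥ | push {}
  [2] u=1 | in [-3,4] | out [-4,4] | prev [-4,3] | push {0}
  [3] u=2 | in [-4,4] | out [-5,5] | prev ⊥ | push {1}
  [4] u=3 | in ⊥ | out [-3,1] | ==
  [5] u=0 | in [-4,4] | out [-3,5] | prev [-3,4] | push {2}
  [6] u=1 | in [-5,5] | out [-5,5] | prev [-4,4] | push {0}
  [7] u=2 | in [-5,5] | out [-5,5] | ==
  [8] u=0 | in [-5,5] | out [-4,5] | prev [-3,5] | push {1,2}
  [9] u=1 | in [-5,5] | out [-5,5] | ==
  [10] u=2 | in [-5,5] | out [-5,5] | ==

Converged values:
  [0] [-4,5]
  [1] [-5,5]
  [2] [-5,5]
  [3] [-3,1]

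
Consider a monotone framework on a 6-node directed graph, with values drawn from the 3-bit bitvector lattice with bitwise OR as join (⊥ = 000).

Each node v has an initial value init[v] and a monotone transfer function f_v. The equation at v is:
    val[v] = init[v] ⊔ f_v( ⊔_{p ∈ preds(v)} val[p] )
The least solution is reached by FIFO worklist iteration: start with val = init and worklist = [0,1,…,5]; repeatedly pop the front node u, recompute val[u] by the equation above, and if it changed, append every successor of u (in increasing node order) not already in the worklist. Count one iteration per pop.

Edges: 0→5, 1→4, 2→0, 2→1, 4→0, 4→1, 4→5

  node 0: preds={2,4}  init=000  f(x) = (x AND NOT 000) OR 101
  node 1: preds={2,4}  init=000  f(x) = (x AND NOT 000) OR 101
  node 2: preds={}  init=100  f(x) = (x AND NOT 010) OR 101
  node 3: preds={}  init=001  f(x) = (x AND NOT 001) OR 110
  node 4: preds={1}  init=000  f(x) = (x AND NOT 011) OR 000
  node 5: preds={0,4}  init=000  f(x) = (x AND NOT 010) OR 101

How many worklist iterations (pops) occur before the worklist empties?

Trace (8 dequeues):
  [1] u=0 | in 100 | out 101 | prev 000 | push {}
  [2] u=1 | in 100 | out 101 | prev 000 | push {}
  [3] u=2 | in 000 | out 101 | prev 100 | push {0,1}
  [4] u=3 | in 000 | out 111 | prev 001 | push {}
  [5] u=4 | in 101 | out 100 | prev 000 | push {}
  [6] u=5 | in 101 | out 101 | prev 000 | push {}
  [7] u=0 | in 101 | out 101 | ==
  [8] u=1 | in 101 | out 101 | ==

Converged values:
  [0] 101
  [1] 101
  [2] 101
  [3] 111
  [4] 100
  [5] 101

8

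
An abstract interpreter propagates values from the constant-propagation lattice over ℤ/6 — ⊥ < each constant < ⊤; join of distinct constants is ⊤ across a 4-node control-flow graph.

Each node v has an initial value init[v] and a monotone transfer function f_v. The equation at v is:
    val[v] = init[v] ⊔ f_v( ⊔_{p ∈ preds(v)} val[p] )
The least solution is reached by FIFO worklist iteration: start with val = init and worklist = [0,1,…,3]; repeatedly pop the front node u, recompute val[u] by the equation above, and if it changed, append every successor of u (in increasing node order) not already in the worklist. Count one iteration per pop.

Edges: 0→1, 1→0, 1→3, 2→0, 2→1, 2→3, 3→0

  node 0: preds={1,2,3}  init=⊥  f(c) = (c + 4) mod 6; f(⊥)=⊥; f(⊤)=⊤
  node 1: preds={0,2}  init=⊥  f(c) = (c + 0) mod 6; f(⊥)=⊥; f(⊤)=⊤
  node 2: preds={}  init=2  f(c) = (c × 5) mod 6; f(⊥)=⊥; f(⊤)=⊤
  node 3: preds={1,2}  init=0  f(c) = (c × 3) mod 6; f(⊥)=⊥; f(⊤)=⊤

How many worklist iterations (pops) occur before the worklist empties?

Trace (5 dequeues):
  [1] u=0 | in ⊤ | out ⊤ | prev ⊥ | push {}
  [2] u=1 | in ⊤ | out ⊤ | prev ⊥ | push {0}
  [3] u=2 | in ⊥ | out 2 | ==
  [4] u=3 | in ⊤ | out ⊤ | prev 0 | push {}
  [5] u=0 | in ⊤ | out ⊤ | ==

Converged values:
  [0] ⊤
  [1] ⊤
  [2] 2
  [3] ⊤

5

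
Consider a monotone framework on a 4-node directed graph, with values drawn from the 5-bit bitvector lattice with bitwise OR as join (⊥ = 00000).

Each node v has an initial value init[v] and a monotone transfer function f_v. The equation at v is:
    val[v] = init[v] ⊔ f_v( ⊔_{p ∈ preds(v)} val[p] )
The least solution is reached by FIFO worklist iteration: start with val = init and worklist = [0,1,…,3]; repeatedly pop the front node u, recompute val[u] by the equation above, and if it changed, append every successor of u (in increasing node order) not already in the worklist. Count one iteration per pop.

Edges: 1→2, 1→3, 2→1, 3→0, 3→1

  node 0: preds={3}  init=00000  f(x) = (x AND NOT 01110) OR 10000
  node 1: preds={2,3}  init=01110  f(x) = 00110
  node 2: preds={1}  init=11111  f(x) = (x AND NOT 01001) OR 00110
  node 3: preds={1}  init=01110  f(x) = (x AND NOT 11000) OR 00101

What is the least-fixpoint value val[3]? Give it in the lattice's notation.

01111

Iteration log — 6 steps:
  step 1. node 0  ⊔preds=01110  new=10000  old=00000  +wl: 
  step 2. node 1  ⊔preds=11111  new=01110  stable
  step 3. node 2  ⊔preds=01110  new=11111  stable
  step 4. node 3  ⊔preds=01110  new=01111  old=01110  +wl: 0,1
  step 5. node 0  ⊔preds=01111  new=10001  old=10000  +wl: 
  step 6. node 1  ⊔preds=11111  new=01110  stable

Least fixpoint reached:
  node 0: 10001
  node 1: 01110
  node 2: 11111
  node 3: 01111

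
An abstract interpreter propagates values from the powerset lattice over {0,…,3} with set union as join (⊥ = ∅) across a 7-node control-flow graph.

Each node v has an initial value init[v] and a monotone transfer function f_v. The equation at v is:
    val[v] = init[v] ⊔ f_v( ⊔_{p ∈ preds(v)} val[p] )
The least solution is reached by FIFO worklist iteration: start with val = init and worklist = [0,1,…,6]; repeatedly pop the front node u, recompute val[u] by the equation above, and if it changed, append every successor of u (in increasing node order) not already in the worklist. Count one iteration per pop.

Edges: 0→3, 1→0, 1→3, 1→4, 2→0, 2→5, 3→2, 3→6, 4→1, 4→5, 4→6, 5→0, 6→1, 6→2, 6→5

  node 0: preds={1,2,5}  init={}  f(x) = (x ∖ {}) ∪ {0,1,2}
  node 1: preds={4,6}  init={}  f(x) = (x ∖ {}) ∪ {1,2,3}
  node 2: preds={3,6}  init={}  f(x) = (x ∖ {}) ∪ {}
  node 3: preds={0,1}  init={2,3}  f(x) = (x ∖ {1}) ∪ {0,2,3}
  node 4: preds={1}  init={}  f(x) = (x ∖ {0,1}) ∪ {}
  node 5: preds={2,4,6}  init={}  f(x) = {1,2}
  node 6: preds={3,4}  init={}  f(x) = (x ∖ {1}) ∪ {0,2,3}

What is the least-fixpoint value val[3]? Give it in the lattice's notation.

{0,2,3}

Worklist (14 pops):
  #1 pop 0: in={} → {0,1,2} (was {}); enqueue []
  #2 pop 1: in={} → {1,2,3} (was {}); enqueue [0]
  #3 pop 2: in={2,3} → {2,3} (was {}); enqueue []
  #4 pop 3: in={0,1,2,3} → {0,2,3} (was {2,3}); enqueue [2]
  #5 pop 4: in={1,2,3} → {2,3} (was {}); enqueue [1]
  #6 pop 5: in={2,3} → {1,2} (was {}); enqueue []
  #7 pop 6: in={0,2,3} → {0,2,3} (was {}); enqueue [5]
  #8 pop 0: in={1,2,3} → {0,1,2,3} (was {0,1,2}); enqueue [3]
  #9 pop 2: in={0,2,3} → {0,2,3} (was {2,3}); enqueue [0]
  #10 pop 1: in={0,2,3} → {0,1,2,3} (was {1,2,3}); enqueue [4]
  #11 pop 5: in={0,2,3} → {1,2} (no change)
  #12 pop 3: in={0,1,2,3} → {0,2,3} (no change)
  #13 pop 0: in={0,1,2,3} → {0,1,2,3} (no change)
  #14 pop 4: in={0,1,2,3} → {2,3} (no change)

Fixpoint:
  val[0] = {0,1,2,3}
  val[1] = {0,1,2,3}
  val[2] = {0,2,3}
  val[3] = {0,2,3}
  val[4] = {2,3}
  val[5] = {1,2}
  val[6] = {0,2,3}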